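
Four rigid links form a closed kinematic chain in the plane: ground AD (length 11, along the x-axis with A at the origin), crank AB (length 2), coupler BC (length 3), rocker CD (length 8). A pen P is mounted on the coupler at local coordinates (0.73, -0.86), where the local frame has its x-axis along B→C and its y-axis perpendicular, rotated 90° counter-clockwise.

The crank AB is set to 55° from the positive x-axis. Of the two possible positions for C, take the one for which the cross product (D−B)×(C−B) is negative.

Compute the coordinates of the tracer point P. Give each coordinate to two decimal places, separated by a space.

0.94 0.53

A=(0,0), D=(11.00,0)
B = A + 2.00·(cos55°, sin55°) = (1.1472, 1.6383)
|BD| = 9.9881
circle(B,3.00) ∩ circle(D,8.00): a=2.2408, h=1.9947
  candidates: C₊=(3.6848,3.2384) cross=19.923; C₋=(3.0304,-0.6969) cross=-19.923
  mode - wants cross < 0 → take C=(3.0304,-0.6969) (cross=-19.923)
ex = (C−B)/|BC| = (0.6278,-0.7784); ey = (0.7784,0.6278)
P = B + 0.73·ex + -0.86·ey = (0.9360,0.5302)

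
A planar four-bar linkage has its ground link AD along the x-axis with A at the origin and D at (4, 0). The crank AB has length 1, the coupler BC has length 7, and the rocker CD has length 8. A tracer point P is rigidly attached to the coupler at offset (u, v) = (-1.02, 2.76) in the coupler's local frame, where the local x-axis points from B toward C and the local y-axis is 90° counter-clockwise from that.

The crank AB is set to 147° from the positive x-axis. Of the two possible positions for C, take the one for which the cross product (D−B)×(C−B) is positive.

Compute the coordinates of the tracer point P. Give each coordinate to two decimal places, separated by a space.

-3.76 0.21

A=(0,0), D=(4.00,0)
B = A + 1.00·(cos147°, sin147°) = (-0.8387, 0.5446)
|BD| = 4.8692
circle(B,7.00) ∩ circle(D,8.00): a=0.8943, h=6.9426
  candidates: C₊=(0.8266,7.3437) cross=33.805; C₋=(-0.7265,-6.4545) cross=-33.805
  mode + wants cross > 0 → take C=(0.8266,7.3437) (cross=33.805)
ex = (C−B)/|BC| = (0.2379,0.9713); ey = (-0.9713,0.2379)
P = B + -1.02·ex + 2.76·ey = (-3.7621,0.2105)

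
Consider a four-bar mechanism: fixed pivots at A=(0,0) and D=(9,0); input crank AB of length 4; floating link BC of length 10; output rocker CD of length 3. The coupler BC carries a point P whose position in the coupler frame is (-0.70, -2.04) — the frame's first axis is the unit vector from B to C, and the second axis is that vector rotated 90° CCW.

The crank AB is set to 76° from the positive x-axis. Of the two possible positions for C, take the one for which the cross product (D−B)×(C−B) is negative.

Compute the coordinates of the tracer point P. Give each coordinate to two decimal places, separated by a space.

A=(0,0), D=(9.00,0)
B = A + 4.00·(cos76°, sin76°) = (0.9677, 3.8812)
|BD| = 8.9209
circle(B,10.00) ∩ circle(D,3.00): a=9.5608, h=2.9309
  candidates: C₊=(10.8514,2.3606) cross=26.147; C₋=(8.3011,-2.9174) cross=-26.147
  mode - wants cross < 0 → take C=(8.3011,-2.9174) (cross=-26.147)
ex = (C−B)/|BC| = (0.7333,-0.6799); ey = (0.6799,0.7333)
P = B + -0.70·ex + -2.04·ey = (-0.9326,2.8611)

-0.93 2.86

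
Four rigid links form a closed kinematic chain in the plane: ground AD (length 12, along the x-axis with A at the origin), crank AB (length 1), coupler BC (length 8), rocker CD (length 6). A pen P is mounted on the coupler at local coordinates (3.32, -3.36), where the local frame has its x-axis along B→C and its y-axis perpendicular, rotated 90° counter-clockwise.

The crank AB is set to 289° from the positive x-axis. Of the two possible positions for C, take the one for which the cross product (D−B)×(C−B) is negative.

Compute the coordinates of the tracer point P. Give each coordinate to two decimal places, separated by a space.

2.03 -5.35

A=(0,0), D=(12.00,0)
B = A + 1.00·(cos289°, sin289°) = (0.3256, -0.9455)
|BD| = 11.7127
circle(B,8.00) ∩ circle(D,6.00): a=7.0516, h=3.7782
  candidates: C₊=(7.0492,3.3896) cross=44.253; C₋=(7.6592,-4.1421) cross=-44.253
  mode - wants cross < 0 → take C=(7.6592,-4.1421) (cross=-44.253)
ex = (C−B)/|BC| = (0.9167,-0.3996); ey = (0.3996,0.9167)
P = B + 3.32·ex + -3.36·ey = (2.0264,-5.3522)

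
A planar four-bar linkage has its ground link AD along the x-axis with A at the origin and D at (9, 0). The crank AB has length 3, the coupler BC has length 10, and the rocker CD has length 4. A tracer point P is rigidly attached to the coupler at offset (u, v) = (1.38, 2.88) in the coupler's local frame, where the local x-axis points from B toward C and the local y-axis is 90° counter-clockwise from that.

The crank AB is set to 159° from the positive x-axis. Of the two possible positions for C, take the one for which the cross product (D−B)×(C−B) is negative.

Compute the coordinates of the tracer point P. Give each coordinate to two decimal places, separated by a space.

-0.37 3.15

A=(0,0), D=(9.00,0)
B = A + 3.00·(cos159°, sin159°) = (-2.8007, 1.0751)
|BD| = 11.8496
circle(B,10.00) ∩ circle(D,4.00): a=9.4692, h=3.2146
  candidates: C₊=(6.9211,3.4173) cross=38.092; C₋=(6.3378,-2.9854) cross=-38.092
  mode - wants cross < 0 → take C=(6.3378,-2.9854) (cross=-38.092)
ex = (C−B)/|BC| = (0.9139,-0.4060); ey = (0.4060,0.9139)
P = B + 1.38·ex + 2.88·ey = (-0.3702,3.1466)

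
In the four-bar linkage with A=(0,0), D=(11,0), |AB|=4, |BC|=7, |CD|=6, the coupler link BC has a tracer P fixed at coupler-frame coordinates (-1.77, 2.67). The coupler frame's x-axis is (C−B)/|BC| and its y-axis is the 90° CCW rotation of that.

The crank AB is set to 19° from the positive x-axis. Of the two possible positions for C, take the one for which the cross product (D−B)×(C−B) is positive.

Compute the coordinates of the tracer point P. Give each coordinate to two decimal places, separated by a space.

A=(0,0), D=(11.00,0)
B = A + 4.00·(cos19°, sin19°) = (3.7821, 1.3023)
|BD| = 7.3345
circle(B,7.00) ∩ circle(D,6.00): a=4.5535, h=5.3166
  candidates: C₊=(9.2072,5.7259) cross=38.994; C₋=(7.3192,-4.7383) cross=-38.994
  mode + wants cross > 0 → take C=(9.2072,5.7259) (cross=38.994)
ex = (C−B)/|BC| = (0.7750,0.6319); ey = (-0.6319,0.7750)
P = B + -1.77·ex + 2.67·ey = (0.7230,2.2530)

0.72 2.25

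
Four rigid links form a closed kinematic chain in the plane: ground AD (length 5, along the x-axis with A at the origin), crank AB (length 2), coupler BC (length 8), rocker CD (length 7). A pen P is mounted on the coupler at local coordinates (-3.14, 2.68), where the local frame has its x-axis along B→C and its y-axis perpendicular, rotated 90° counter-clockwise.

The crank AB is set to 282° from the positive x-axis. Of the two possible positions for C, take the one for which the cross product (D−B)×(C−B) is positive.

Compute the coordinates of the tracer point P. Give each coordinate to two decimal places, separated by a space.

A=(0,0), D=(5.00,0)
B = A + 2.00·(cos282°, sin282°) = (0.4158, -1.9563)
|BD| = 4.9842
circle(B,8.00) ∩ circle(D,7.00): a=3.9968, h=6.9300
  candidates: C₊=(1.3719,5.9864) cross=34.540; C₋=(6.8120,-6.7614) cross=-34.540
  mode + wants cross > 0 → take C=(1.3719,5.9864) (cross=34.540)
ex = (C−B)/|BC| = (0.1195,0.9928); ey = (-0.9928,0.1195)
P = B + -3.14·ex + 2.68·ey = (-2.6202,-4.7535)

-2.62 -4.75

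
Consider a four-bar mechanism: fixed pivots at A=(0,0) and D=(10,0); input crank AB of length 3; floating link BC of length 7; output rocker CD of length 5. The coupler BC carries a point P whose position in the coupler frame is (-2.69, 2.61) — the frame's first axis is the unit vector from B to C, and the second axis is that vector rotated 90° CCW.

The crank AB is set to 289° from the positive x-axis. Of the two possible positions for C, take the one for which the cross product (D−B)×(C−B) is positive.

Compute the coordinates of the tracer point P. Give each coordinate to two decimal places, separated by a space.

A=(0,0), D=(10.00,0)
B = A + 3.00·(cos289°, sin289°) = (0.9767, -2.8366)
|BD| = 9.4586
circle(B,7.00) ∩ circle(D,5.00): a=5.9980, h=3.6089
  candidates: C₊=(5.6164,2.4050) cross=34.135; C₋=(7.7809,-4.4806) cross=-34.135
  mode + wants cross > 0 → take C=(5.6164,2.4050) (cross=34.135)
ex = (C−B)/|BC| = (0.6628,0.7488); ey = (-0.7488,0.6628)
P = B + -2.69·ex + 2.61·ey = (-2.7606,-3.1209)

-2.76 -3.12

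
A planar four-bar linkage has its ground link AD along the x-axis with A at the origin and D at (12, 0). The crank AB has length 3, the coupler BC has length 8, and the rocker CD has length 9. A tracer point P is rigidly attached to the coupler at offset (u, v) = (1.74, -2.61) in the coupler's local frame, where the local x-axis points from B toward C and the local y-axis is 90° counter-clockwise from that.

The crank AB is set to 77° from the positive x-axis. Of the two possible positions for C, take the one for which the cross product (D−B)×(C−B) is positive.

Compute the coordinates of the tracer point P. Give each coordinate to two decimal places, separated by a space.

A=(0,0), D=(12.00,0)
B = A + 3.00·(cos77°, sin77°) = (0.6749, 2.9231)
|BD| = 11.6963
circle(B,8.00) ∩ circle(D,9.00): a=5.1214, h=6.1458
  candidates: C₊=(7.1697,7.5940) cross=71.883; C₋=(4.0978,-4.3076) cross=-71.883
  mode + wants cross > 0 → take C=(7.1697,7.5940) (cross=71.883)
ex = (C−B)/|BC| = (0.8119,0.5839); ey = (-0.5839,0.8119)
P = B + 1.74·ex + -2.61·ey = (3.6113,1.8201)

3.61 1.82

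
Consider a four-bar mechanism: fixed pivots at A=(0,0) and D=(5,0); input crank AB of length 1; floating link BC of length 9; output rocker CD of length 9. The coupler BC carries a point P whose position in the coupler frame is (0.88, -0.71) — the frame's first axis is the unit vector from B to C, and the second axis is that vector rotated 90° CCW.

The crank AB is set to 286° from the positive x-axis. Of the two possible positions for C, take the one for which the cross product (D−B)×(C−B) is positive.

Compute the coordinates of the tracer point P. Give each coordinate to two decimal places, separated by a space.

A=(0,0), D=(5.00,0)
B = A + 1.00·(cos286°, sin286°) = (0.2756, -0.9613)
|BD| = 4.8212
circle(B,9.00) ∩ circle(D,9.00): a=2.4106, h=8.6712
  candidates: C₊=(0.9089,8.0164) cross=41.805; C₋=(4.3667,-8.9777) cross=-41.805
  mode + wants cross > 0 → take C=(0.9089,8.0164) (cross=41.805)
ex = (C−B)/|BC| = (0.0704,0.9975); ey = (-0.9975,0.0704)
P = B + 0.88·ex + -0.71·ey = (1.0458,-0.1334)

1.05 -0.13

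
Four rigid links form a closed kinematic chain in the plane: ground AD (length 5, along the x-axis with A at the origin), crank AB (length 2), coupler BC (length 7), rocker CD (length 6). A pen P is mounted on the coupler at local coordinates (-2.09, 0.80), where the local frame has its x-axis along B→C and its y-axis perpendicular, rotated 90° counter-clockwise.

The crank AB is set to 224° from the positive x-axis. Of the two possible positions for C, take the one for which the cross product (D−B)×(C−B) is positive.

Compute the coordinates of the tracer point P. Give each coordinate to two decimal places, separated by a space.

A=(0,0), D=(5.00,0)
B = A + 2.00·(cos224°, sin224°) = (-1.4387, -1.3893)
|BD| = 6.5869
circle(B,7.00) ∩ circle(D,6.00): a=4.2802, h=5.5389
  candidates: C₊=(1.5770,4.9278) cross=36.484; C₋=(3.9136,-5.9008) cross=-36.484
  mode + wants cross > 0 → take C=(1.5770,4.9278) (cross=36.484)
ex = (C−B)/|BC| = (0.4308,0.9024); ey = (-0.9024,0.4308)
P = B + -2.09·ex + 0.80·ey = (-3.0610,-2.9308)

-3.06 -2.93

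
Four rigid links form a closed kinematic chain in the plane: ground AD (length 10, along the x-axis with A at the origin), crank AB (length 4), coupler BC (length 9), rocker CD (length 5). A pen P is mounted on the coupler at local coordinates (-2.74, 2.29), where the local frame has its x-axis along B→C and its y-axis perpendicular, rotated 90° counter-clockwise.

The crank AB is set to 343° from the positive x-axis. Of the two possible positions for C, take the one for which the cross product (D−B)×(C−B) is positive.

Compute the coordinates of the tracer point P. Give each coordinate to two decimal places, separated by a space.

A=(0,0), D=(10.00,0)
B = A + 4.00·(cos343°, sin343°) = (3.8252, -1.1695)
|BD| = 6.2846
circle(B,9.00) ∩ circle(D,5.00): a=7.5976, h=4.8245
  candidates: C₊=(10.3924,4.9846) cross=30.320; C₋=(12.1879,-4.4959) cross=-30.320
  mode + wants cross > 0 → take C=(10.3924,4.9846) (cross=30.320)
ex = (C−B)/|BC| = (0.7297,0.6838); ey = (-0.6838,0.7297)
P = B + -2.74·ex + 2.29·ey = (0.2600,-1.3721)

0.26 -1.37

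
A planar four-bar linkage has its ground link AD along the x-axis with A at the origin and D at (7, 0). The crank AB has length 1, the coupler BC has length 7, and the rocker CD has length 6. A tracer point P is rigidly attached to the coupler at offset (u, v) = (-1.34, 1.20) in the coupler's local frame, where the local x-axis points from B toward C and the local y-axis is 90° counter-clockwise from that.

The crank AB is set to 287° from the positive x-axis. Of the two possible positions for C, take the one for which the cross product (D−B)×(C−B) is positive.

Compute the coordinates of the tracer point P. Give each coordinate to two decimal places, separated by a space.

A=(0,0), D=(7.00,0)
B = A + 1.00·(cos287°, sin287°) = (0.2924, -0.9563)
|BD| = 6.7755
circle(B,7.00) ∩ circle(D,6.00): a=4.3471, h=5.4866
  candidates: C₊=(3.8215,5.0889) cross=37.174; C₋=(5.3703,-5.7744) cross=-37.174
  mode + wants cross > 0 → take C=(3.8215,5.0889) (cross=37.174)
ex = (C−B)/|BC| = (0.5042,0.8636); ey = (-0.8636,0.5042)
P = B + -1.34·ex + 1.20·ey = (-1.4195,-1.5085)

-1.42 -1.51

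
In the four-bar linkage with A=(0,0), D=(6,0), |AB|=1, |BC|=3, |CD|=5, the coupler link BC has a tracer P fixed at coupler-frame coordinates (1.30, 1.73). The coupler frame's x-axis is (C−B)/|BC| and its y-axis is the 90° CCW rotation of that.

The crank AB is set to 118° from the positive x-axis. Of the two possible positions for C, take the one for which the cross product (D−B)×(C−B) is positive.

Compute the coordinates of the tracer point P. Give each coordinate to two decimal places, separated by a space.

A=(0,0), D=(6.00,0)
B = A + 1.00·(cos118°, sin118°) = (-0.4695, 0.8829)
|BD| = 6.5294
circle(B,3.00) ∩ circle(D,5.00): a=2.0395, h=2.2001
  candidates: C₊=(1.8488,2.7870) cross=14.365; C₋=(1.2538,-1.5727) cross=-14.365
  mode + wants cross > 0 → take C=(1.8488,2.7870) (cross=14.365)
ex = (C−B)/|BC| = (0.7728,0.6347); ey = (-0.6347,0.7728)
P = B + 1.30·ex + 1.73·ey = (-0.5629,3.0449)

-0.56 3.04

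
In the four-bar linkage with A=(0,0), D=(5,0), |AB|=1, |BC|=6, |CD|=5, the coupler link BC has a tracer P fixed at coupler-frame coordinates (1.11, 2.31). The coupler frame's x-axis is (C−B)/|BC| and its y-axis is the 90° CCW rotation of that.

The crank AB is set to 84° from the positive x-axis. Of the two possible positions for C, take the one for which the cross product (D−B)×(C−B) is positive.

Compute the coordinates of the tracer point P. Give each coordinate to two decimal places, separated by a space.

A=(0,0), D=(5.00,0)
B = A + 1.00·(cos84°, sin84°) = (0.1045, 0.9945)
|BD| = 4.9955
circle(B,6.00) ∩ circle(D,5.00): a=3.5987, h=4.8010
  candidates: C₊=(4.5870,4.9829) cross=23.983; C₋=(2.6754,-4.4268) cross=-23.983
  mode + wants cross > 0 → take C=(4.5870,4.9829) (cross=23.983)
ex = (C−B)/|BC| = (0.7471,0.6647); ey = (-0.6647,0.7471)
P = B + 1.11·ex + 2.31·ey = (-0.6017,3.4581)

-0.60 3.46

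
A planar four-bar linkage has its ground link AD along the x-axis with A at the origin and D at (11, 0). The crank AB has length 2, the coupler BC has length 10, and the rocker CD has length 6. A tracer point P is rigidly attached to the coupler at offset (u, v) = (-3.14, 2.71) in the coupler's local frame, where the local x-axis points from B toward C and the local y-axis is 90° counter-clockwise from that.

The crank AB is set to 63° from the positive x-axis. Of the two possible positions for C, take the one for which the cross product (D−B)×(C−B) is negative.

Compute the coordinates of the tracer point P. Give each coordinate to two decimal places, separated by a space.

A=(0,0), D=(11.00,0)
B = A + 2.00·(cos63°, sin63°) = (0.9080, 1.7820)
|BD| = 10.2481
circle(B,10.00) ∩ circle(D,6.00): a=8.2466, h=5.6563
  candidates: C₊=(10.0125,5.9182) cross=57.967; C₋=(8.0454,-5.2221) cross=-57.967
  mode - wants cross < 0 → take C=(8.0454,-5.2221) (cross=-57.967)
ex = (C−B)/|BC| = (0.7137,-0.7004); ey = (0.7004,0.7137)
P = B + -3.14·ex + 2.71·ey = (0.5649,5.9155)

0.56 5.92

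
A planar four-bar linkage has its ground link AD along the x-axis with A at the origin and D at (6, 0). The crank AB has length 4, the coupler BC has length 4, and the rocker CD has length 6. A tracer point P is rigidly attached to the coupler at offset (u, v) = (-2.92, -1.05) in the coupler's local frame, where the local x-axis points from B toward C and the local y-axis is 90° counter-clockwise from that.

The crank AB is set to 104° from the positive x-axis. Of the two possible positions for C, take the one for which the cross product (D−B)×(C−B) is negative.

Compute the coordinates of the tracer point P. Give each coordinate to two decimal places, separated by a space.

A=(0,0), D=(6.00,0)
B = A + 4.00·(cos104°, sin104°) = (-0.9677, 3.8812)
|BD| = 7.9757
circle(B,4.00) ∩ circle(D,6.00): a=2.7341, h=2.9197
  candidates: C₊=(2.8416,5.1014) cross=23.287; C₋=(-0.0000,0.0000) cross=-23.287
  mode - wants cross < 0 → take C=(-0.0000,0.0000) (cross=-23.287)
ex = (C−B)/|BC| = (0.2419,-0.9703); ey = (0.9703,0.2419)
P = B + -2.92·ex + -1.05·ey = (-2.6929,6.4604)

-2.69 6.46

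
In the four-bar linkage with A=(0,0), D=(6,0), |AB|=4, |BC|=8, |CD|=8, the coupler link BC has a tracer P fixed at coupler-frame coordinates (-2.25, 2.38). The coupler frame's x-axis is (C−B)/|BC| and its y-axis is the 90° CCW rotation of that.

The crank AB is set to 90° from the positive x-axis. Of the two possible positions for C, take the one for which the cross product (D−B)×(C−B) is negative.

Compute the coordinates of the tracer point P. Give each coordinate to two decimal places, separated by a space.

2.63 5.95

A=(0,0), D=(6.00,0)
B = A + 4.00·(cos90°, sin90°) = (0.0000, 4.0000)
|BD| = 7.2111
circle(B,8.00) ∩ circle(D,8.00): a=3.6056, h=7.1414
  candidates: C₊=(6.9614,7.9420) cross=51.498; C₋=(-0.9614,-3.9420) cross=-51.498
  mode - wants cross < 0 → take C=(-0.9614,-3.9420) (cross=-51.498)
ex = (C−B)/|BC| = (-0.1202,-0.9928); ey = (0.9928,-0.1202)
P = B + -2.25·ex + 2.38·ey = (2.6331,5.9477)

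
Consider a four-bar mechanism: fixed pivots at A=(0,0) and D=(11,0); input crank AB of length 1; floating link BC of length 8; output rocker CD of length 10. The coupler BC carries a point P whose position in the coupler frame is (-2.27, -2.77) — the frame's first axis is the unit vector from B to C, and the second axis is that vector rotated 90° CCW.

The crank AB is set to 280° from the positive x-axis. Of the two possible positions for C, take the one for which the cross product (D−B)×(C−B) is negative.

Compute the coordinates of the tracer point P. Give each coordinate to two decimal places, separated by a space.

-3.39 -0.61

A=(0,0), D=(11.00,0)
B = A + 1.00·(cos280°, sin280°) = (0.1736, -0.9848)
|BD| = 10.8711
circle(B,8.00) ∩ circle(D,10.00): a=3.7798, h=7.0508
  candidates: C₊=(3.2991,6.3794) cross=76.649; C₋=(4.5766,-7.6642) cross=-76.649
  mode - wants cross < 0 → take C=(4.5766,-7.6642) (cross=-76.649)
ex = (C−B)/|BC| = (0.5504,-0.8349); ey = (0.8349,0.5504)
P = B + -2.27·ex + -2.77·ey = (-3.3884,-0.6141)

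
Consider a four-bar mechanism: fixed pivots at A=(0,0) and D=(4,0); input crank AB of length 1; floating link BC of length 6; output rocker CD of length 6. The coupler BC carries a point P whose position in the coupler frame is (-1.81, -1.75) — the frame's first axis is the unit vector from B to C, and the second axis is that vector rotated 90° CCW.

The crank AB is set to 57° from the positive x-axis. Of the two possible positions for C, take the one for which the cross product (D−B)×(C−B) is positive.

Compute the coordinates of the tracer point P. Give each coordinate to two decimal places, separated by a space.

A=(0,0), D=(4.00,0)
B = A + 1.00·(cos57°, sin57°) = (0.5446, 0.8387)
|BD| = 3.5557
circle(B,6.00) ∩ circle(D,6.00): a=1.7778, h=5.7306
  candidates: C₊=(3.6240,5.9882) cross=20.376; C₋=(0.9207,-5.1495) cross=-20.376
  mode + wants cross > 0 → take C=(3.6240,5.9882) (cross=20.376)
ex = (C−B)/|BC| = (0.5132,0.8583); ey = (-0.8583,0.5132)
P = B + -1.81·ex + -1.75·ey = (1.1177,-1.6129)

1.12 -1.61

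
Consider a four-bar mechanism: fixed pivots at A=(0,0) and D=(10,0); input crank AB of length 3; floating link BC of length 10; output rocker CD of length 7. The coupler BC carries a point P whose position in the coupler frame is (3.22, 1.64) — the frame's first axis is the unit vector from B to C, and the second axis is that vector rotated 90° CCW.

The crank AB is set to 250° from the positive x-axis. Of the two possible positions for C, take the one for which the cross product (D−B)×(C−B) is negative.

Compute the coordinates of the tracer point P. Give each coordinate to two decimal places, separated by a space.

A=(0,0), D=(10.00,0)
B = A + 3.00·(cos250°, sin250°) = (-1.0261, -2.8191)
|BD| = 11.3807
circle(B,10.00) ∩ circle(D,7.00): a=7.9310, h=6.0909
  candidates: C₊=(5.1490,5.0466) cross=69.319; C₋=(8.1665,-6.7556) cross=-69.319
  mode - wants cross < 0 → take C=(8.1665,-6.7556) (cross=-69.319)
ex = (C−B)/|BC| = (0.9193,-0.3937); ey = (0.3937,0.9193)
P = B + 3.22·ex + 1.64·ey = (2.5795,-2.5791)

2.58 -2.58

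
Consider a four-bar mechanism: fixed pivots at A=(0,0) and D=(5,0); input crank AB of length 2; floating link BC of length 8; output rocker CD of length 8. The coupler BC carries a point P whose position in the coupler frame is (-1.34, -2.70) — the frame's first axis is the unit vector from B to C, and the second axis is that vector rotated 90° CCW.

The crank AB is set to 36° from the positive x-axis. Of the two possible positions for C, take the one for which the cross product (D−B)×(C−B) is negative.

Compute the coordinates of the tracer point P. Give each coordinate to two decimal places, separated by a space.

-0.92 2.80

A=(0,0), D=(5.00,0)
B = A + 2.00·(cos36°, sin36°) = (1.6180, 1.1756)
|BD| = 3.5805
circle(B,8.00) ∩ circle(D,8.00): a=1.7902, h=7.7971
  candidates: C₊=(5.8690,7.9527) cross=27.917; C₋=(0.7490,-6.7771) cross=-27.917
  mode - wants cross < 0 → take C=(0.7490,-6.7771) (cross=-27.917)
ex = (C−B)/|BC| = (-0.1086,-0.9941); ey = (0.9941,-0.1086)
P = B + -1.34·ex + -2.70·ey = (-0.9204,2.8009)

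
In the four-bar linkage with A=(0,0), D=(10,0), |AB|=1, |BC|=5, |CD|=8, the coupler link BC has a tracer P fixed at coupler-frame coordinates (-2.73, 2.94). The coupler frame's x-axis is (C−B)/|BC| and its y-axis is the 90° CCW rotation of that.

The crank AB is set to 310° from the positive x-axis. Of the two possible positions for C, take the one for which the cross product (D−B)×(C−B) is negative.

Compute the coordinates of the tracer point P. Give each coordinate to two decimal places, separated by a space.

1.40 3.17

A=(0,0), D=(10.00,0)
B = A + 1.00·(cos310°, sin310°) = (0.6428, -0.7660)
|BD| = 9.3885
circle(B,5.00) ∩ circle(D,8.00): a=2.6173, h=4.2603
  candidates: C₊=(2.9037,3.6936) cross=39.998; C₋=(3.5989,-4.7986) cross=-39.998
  mode - wants cross < 0 → take C=(3.5989,-4.7986) (cross=-39.998)
ex = (C−B)/|BC| = (0.5912,-0.8065); ey = (0.8065,0.5912)
P = B + -2.73·ex + 2.94·ey = (1.3999,3.1739)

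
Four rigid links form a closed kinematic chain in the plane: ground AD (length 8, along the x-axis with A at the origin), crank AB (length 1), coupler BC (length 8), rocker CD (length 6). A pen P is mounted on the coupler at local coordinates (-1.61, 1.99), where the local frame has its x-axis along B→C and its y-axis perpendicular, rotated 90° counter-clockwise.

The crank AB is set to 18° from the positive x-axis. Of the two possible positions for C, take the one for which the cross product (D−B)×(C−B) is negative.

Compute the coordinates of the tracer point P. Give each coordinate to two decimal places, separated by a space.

A=(0,0), D=(8.00,0)
B = A + 1.00·(cos18°, sin18°) = (0.9511, 0.3090)
|BD| = 7.0557
circle(B,8.00) ∩ circle(D,6.00): a=5.5121, h=5.7980
  candidates: C₊=(6.7118,5.8601) cross=40.909; C₋=(6.2039,-5.7249) cross=-40.909
  mode - wants cross < 0 → take C=(6.2039,-5.7249) (cross=-40.909)
ex = (C−B)/|BC| = (0.6566,-0.7542); ey = (0.7542,0.6566)
P = B + -1.61·ex + 1.99·ey = (1.3948,2.8300)

1.39 2.83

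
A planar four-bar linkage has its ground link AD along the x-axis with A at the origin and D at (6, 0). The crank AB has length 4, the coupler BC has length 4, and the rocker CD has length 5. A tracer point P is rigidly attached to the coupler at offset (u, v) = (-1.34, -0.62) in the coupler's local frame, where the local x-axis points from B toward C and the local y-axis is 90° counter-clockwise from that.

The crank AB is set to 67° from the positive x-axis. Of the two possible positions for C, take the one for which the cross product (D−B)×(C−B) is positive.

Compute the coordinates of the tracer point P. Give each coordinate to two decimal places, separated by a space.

0.49 2.67

A=(0,0), D=(6.00,0)
B = A + 4.00·(cos67°, sin67°) = (1.5629, 3.6820)
|BD| = 5.7658
circle(B,4.00) ∩ circle(D,5.00): a=2.1025, h=3.4029
  candidates: C₊=(5.3539,4.9581) cross=19.621; C₋=(1.0078,-0.2793) cross=-19.621
  mode + wants cross > 0 → take C=(5.3539,4.9581) (cross=19.621)
ex = (C−B)/|BC| = (0.9477,0.3190); ey = (-0.3190,0.9477)
P = B + -1.34·ex + -0.62·ey = (0.4907,2.6669)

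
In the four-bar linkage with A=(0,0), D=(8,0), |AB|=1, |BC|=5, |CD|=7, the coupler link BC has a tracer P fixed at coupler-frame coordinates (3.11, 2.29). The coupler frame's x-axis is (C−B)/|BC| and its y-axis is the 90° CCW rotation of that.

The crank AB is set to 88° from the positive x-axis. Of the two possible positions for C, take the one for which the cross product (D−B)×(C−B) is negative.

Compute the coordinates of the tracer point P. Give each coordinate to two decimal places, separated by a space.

3.36 -0.96

A=(0,0), D=(8.00,0)
B = A + 1.00·(cos88°, sin88°) = (0.0349, 0.9994)
|BD| = 8.0276
circle(B,5.00) ∩ circle(D,7.00): a=2.5189, h=4.3191
  candidates: C₊=(3.0719,4.9713) cross=34.672; C₋=(1.9965,-3.5997) cross=-34.672
  mode - wants cross < 0 → take C=(1.9965,-3.5997) (cross=-34.672)
ex = (C−B)/|BC| = (0.3923,-0.9198); ey = (0.9198,0.3923)
P = B + 3.11·ex + 2.29·ey = (3.3614,-0.9629)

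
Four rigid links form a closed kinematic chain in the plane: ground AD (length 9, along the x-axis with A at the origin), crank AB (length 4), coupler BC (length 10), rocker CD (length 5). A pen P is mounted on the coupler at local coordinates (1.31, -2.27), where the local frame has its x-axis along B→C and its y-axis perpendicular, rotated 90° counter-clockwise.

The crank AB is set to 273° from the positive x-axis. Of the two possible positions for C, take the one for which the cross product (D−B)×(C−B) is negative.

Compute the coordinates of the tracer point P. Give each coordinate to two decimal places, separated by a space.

A=(0,0), D=(9.00,0)
B = A + 4.00·(cos273°, sin273°) = (0.2093, -3.9945)
|BD| = 9.6557
circle(B,10.00) ∩ circle(D,5.00): a=8.7116, h=4.9101
  candidates: C₊=(6.1092,4.0796) cross=47.410; C₋=(10.1718,-4.8608) cross=-47.410
  mode - wants cross < 0 → take C=(10.1718,-4.8608) (cross=-47.410)
ex = (C−B)/|BC| = (0.9962,-0.0866); ey = (0.0866,0.9962)
P = B + 1.31·ex + -2.27·ey = (1.3178,-6.3695)

1.32 -6.37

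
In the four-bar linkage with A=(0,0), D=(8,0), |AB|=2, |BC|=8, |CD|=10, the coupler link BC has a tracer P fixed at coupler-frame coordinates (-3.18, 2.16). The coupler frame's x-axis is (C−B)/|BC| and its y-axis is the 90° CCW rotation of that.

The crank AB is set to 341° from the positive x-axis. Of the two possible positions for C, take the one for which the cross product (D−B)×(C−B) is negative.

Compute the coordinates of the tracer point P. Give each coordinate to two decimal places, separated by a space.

3.64 2.77

A=(0,0), D=(8.00,0)
B = A + 2.00·(cos341°, sin341°) = (1.8910, -0.6511)
|BD| = 6.1436
circle(B,8.00) ∩ circle(D,10.00): a=0.1419, h=7.9987
  candidates: C₊=(1.1844,7.3176) cross=49.141; C₋=(2.8799,-8.5898) cross=-49.141
  mode - wants cross < 0 → take C=(2.8799,-8.5898) (cross=-49.141)
ex = (C−B)/|BC| = (0.1236,-0.9923); ey = (0.9923,0.1236)
P = B + -3.18·ex + 2.16·ey = (3.6414,2.7715)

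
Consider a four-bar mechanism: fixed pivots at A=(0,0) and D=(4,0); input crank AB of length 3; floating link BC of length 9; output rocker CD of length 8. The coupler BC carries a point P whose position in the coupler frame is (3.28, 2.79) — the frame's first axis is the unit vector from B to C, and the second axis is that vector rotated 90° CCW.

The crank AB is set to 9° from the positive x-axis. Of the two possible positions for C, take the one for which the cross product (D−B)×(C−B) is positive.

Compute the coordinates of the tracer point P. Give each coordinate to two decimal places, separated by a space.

A=(0,0), D=(4.00,0)
B = A + 3.00·(cos9°, sin9°) = (2.9631, 0.4693)
|BD| = 1.1382
circle(B,9.00) ∩ circle(D,8.00): a=8.0371, h=4.0503
  candidates: C₊=(11.9552,0.8454) cross=4.610; C₋=(8.6151,-6.5346) cross=-4.610
  mode + wants cross > 0 → take C=(11.9552,0.8454) (cross=4.610)
ex = (C−B)/|BC| = (0.9991,0.0418); ey = (-0.0418,0.9991)
P = B + 3.28·ex + 2.79·ey = (6.1236,3.3939)

6.12 3.39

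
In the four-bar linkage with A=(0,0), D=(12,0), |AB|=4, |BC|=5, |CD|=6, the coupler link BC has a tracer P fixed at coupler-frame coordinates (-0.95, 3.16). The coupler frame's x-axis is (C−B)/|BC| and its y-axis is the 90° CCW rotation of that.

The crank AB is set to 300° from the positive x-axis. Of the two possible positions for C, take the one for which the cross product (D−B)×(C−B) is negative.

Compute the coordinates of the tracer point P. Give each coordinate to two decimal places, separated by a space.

A=(0,0), D=(12.00,0)
B = A + 4.00·(cos300°, sin300°) = (2.0000, -3.4641)
|BD| = 10.5830
circle(B,5.00) ∩ circle(D,6.00): a=4.7718, h=1.4933
  candidates: C₊=(6.0201,-0.4911) cross=15.803; C₋=(6.9977,-3.3132) cross=-15.803
  mode - wants cross < 0 → take C=(6.9977,-3.3132) (cross=-15.803)
ex = (C−B)/|BC| = (0.9995,0.0302); ey = (-0.0302,0.9995)
P = B + -0.95·ex + 3.16·ey = (0.9551,-0.3342)

0.96 -0.33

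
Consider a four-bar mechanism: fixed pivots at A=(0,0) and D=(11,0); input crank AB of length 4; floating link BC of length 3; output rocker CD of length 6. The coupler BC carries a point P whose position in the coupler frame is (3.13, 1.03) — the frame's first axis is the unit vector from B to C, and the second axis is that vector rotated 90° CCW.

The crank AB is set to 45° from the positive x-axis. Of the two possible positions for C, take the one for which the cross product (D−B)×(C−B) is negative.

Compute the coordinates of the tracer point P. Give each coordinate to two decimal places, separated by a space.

A=(0,0), D=(11.00,0)
B = A + 4.00·(cos45°, sin45°) = (2.8284, 2.8284)
|BD| = 8.6472
circle(B,3.00) ∩ circle(D,6.00): a=2.7624, h=1.1701
  candidates: C₊=(5.8216,3.0306) cross=10.118; C₋=(5.0562,0.8192) cross=-10.118
  mode - wants cross < 0 → take C=(5.0562,0.8192) (cross=-10.118)
ex = (C−B)/|BC| = (0.7426,-0.6698); ey = (0.6698,0.7426)
P = B + 3.13·ex + 1.03·ey = (5.8426,1.4970)

5.84 1.50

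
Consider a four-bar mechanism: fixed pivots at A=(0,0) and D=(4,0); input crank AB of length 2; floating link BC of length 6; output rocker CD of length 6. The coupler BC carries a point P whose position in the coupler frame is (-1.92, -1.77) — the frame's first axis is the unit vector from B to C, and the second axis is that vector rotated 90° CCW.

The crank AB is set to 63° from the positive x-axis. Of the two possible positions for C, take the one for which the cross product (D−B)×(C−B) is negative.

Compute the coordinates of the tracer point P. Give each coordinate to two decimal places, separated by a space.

A=(0,0), D=(4.00,0)
B = A + 2.00·(cos63°, sin63°) = (0.9080, 1.7820)
|BD| = 3.5688
circle(B,6.00) ∩ circle(D,6.00): a=1.7844, h=5.7285
  candidates: C₊=(5.3144,5.8543) cross=20.444; C₋=(-0.4065,-4.0722) cross=-20.444
  mode - wants cross < 0 → take C=(-0.4065,-4.0722) (cross=-20.444)
ex = (C−B)/|BC| = (-0.2191,-0.9757); ey = (0.9757,-0.2191)
P = B + -1.92·ex + -1.77·ey = (-0.3984,4.0431)

-0.40 4.04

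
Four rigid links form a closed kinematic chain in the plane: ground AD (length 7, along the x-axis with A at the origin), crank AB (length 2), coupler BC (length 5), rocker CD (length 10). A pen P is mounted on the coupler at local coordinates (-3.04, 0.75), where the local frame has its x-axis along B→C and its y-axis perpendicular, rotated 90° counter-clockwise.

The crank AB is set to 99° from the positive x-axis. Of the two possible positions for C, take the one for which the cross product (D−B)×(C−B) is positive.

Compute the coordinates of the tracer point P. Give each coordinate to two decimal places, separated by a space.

-1.15 -1.04

A=(0,0), D=(7.00,0)
B = A + 2.00·(cos99°, sin99°) = (-0.3129, 1.9754)
|BD| = 7.5750
circle(B,5.00) ∩ circle(D,10.00): a=-1.1630, h=4.8629
  candidates: C₊=(-0.1675,6.9733) cross=36.836; C₋=(-2.7038,-2.4159) cross=-36.836
  mode + wants cross > 0 → take C=(-0.1675,6.9733) (cross=36.836)
ex = (C−B)/|BC| = (0.0291,0.9996); ey = (-0.9996,0.0291)
P = B + -3.04·ex + 0.75·ey = (-1.1509,-1.0415)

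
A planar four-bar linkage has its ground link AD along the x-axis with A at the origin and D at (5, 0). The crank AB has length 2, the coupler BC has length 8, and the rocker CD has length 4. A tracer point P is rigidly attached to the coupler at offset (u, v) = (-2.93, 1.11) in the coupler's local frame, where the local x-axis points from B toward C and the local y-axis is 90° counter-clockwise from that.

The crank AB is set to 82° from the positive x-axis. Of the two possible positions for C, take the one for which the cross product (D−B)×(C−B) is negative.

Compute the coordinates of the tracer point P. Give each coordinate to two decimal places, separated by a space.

-0.87 4.90

A=(0,0), D=(5.00,0)
B = A + 2.00·(cos82°, sin82°) = (0.2783, 1.9805)
|BD| = 5.1202
circle(B,8.00) ∩ circle(D,4.00): a=7.2474, h=3.3875
  candidates: C₊=(8.2719,2.3010) cross=17.345; C₋=(5.6513,-3.9466) cross=-17.345
  mode - wants cross < 0 → take C=(5.6513,-3.9466) (cross=-17.345)
ex = (C−B)/|BC| = (0.6716,-0.7409); ey = (0.7409,0.6716)
P = B + -2.93·ex + 1.11·ey = (-0.8671,4.8969)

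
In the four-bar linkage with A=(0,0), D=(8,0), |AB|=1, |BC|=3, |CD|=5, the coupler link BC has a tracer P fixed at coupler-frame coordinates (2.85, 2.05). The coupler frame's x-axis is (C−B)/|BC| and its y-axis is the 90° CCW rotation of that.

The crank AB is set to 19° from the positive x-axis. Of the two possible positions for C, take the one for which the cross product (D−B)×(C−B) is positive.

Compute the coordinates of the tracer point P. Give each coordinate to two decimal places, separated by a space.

A=(0,0), D=(8.00,0)
B = A + 1.00·(cos19°, sin19°) = (0.9455, 0.3256)
|BD| = 7.0620
circle(B,3.00) ∩ circle(D,5.00): a=2.3982, h=1.8024
  candidates: C₊=(3.4242,2.0155) cross=12.729; C₋=(3.2580,-1.5855) cross=-12.729
  mode + wants cross > 0 → take C=(3.4242,2.0155) (cross=12.729)
ex = (C−B)/|BC| = (0.8262,0.5633); ey = (-0.5633,0.8262)
P = B + 2.85·ex + 2.05·ey = (2.1455,3.6248)

2.15 3.62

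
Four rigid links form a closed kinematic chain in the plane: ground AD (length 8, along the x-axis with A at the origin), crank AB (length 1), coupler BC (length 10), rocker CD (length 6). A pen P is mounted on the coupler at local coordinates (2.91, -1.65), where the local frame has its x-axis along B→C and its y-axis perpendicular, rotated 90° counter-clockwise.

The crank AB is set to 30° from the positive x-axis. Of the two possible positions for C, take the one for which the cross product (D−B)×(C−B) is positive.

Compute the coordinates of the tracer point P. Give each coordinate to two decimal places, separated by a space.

4.21 0.66

A=(0,0), D=(8.00,0)
B = A + 1.00·(cos30°, sin30°) = (0.8660, 0.5000)
|BD| = 7.1515
circle(B,10.00) ∩ circle(D,6.00): a=8.0503, h=5.9323
  candidates: C₊=(9.3114,5.8549) cross=42.425; C₋=(8.4819,-5.9806) cross=-42.425
  mode + wants cross > 0 → take C=(9.3114,5.8549) (cross=42.425)
ex = (C−B)/|BC| = (0.8445,0.5355); ey = (-0.5355,0.8445)
P = B + 2.91·ex + -1.65·ey = (4.2072,0.6648)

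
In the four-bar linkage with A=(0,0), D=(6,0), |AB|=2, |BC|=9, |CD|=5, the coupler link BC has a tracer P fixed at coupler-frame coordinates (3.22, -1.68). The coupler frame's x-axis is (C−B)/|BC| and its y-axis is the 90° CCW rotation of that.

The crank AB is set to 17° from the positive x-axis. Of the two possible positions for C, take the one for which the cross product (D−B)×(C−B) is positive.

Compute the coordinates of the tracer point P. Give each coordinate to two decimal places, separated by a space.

5.20 -0.95

A=(0,0), D=(6.00,0)
B = A + 2.00·(cos17°, sin17°) = (1.9126, 0.5847)
|BD| = 4.1290
circle(B,9.00) ∩ circle(D,5.00): a=8.8458, h=1.6589
  candidates: C₊=(10.9042,0.9742) cross=6.850; C₋=(10.4343,-2.3101) cross=-6.850
  mode + wants cross > 0 → take C=(10.9042,0.9742) (cross=6.850)
ex = (C−B)/|BC| = (0.9991,0.0433); ey = (-0.0433,0.9991)
P = B + 3.22·ex + -1.68·ey = (5.2023,-0.9544)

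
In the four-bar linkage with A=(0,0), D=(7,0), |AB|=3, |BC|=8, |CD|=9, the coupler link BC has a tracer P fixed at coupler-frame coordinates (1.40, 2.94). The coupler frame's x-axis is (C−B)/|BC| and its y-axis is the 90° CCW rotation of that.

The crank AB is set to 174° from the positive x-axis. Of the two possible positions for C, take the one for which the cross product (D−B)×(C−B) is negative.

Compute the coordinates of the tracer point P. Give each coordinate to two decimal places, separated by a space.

A=(0,0), D=(7.00,0)
B = A + 3.00·(cos174°, sin174°) = (-2.9836, 0.3136)
|BD| = 9.9885
circle(B,8.00) ∩ circle(D,9.00): a=4.1433, h=6.8435
  candidates: C₊=(1.3725,7.0236) cross=68.356; C₋=(0.9428,-6.6566) cross=-68.356
  mode - wants cross < 0 → take C=(0.9428,-6.6566) (cross=-68.356)
ex = (C−B)/|BC| = (0.4908,-0.8713); ey = (0.8713,0.4908)
P = B + 1.40·ex + 2.94·ey = (0.2651,0.5367)

0.27 0.54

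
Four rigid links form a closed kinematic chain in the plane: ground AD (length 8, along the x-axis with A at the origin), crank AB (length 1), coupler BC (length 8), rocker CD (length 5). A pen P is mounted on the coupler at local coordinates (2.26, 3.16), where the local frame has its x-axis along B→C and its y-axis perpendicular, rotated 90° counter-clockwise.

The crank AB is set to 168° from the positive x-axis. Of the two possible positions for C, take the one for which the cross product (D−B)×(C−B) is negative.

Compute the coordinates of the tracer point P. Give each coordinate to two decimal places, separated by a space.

A=(0,0), D=(8.00,0)
B = A + 1.00·(cos168°, sin168°) = (-0.9781, 0.2079)
|BD| = 8.9806
circle(B,8.00) ∩ circle(D,5.00): a=6.6616, h=4.4297
  candidates: C₊=(5.7843,4.4822) cross=39.782; C₋=(5.5791,-4.3749) cross=-39.782
  mode - wants cross < 0 → take C=(5.5791,-4.3749) (cross=-39.782)
ex = (C−B)/|BC| = (0.8197,-0.5728); ey = (0.5728,0.8197)
P = B + 2.26·ex + 3.16·ey = (2.6845,1.5034)

2.68 1.50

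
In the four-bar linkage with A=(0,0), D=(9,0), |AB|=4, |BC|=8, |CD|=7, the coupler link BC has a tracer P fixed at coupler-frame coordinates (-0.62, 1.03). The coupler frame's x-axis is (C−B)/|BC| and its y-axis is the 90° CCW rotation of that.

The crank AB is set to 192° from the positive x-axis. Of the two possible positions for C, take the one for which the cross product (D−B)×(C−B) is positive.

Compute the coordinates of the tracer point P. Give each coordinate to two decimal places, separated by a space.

-4.98 -0.28

A=(0,0), D=(9.00,0)
B = A + 4.00·(cos192°, sin192°) = (-3.9126, -0.8316)
|BD| = 12.9393
circle(B,8.00) ∩ circle(D,7.00): a=7.0493, h=3.7825
  candidates: C₊=(2.8790,3.3961) cross=48.943; C₋=(3.3652,-4.1533) cross=-48.943
  mode + wants cross > 0 → take C=(2.8790,3.3961) (cross=48.943)
ex = (C−B)/|BC| = (0.8490,0.5285); ey = (-0.5285,0.8490)
P = B + -0.62·ex + 1.03·ey = (-4.9833,-0.2849)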